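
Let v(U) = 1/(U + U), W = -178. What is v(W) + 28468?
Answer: 10134607/356 ≈ 28468.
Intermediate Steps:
v(U) = 1/(2*U)
v(W) + 28468 = (½)/(-178) + 28468 = (½)*(-1/178) + 28468 = -1/356 + 28468 = 10134607/356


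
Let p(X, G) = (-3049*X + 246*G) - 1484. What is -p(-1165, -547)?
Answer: -3416039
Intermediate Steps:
p(X, G) = -1484 - 3049*X + 246*G
-p(-1165, -547) = -(-1484 - 3049*(-1165) + 246*(-547)) = -(-1484 + 3552085 - 134562) = -1*3416039 = -3416039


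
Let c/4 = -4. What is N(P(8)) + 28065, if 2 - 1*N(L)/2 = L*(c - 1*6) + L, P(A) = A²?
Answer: 30757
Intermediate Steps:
c = -16 (c = 4*(-4) = -16)
N(L) = 4 + 42*L (N(L) = 4 - 2*(L*(-16 - 1*6) + L) = 4 - 2*(L*(-16 - 6) + L) = 4 - 2*(L*(-22) + L) = 4 - 2*(-22*L + L) = 4 - (-42)*L = 4 + 42*L)
N(P(8)) + 28065 = (4 + 42*8²) + 28065 = (4 + 42*64) + 28065 = (4 + 2688) + 28065 = 2692 + 28065 = 30757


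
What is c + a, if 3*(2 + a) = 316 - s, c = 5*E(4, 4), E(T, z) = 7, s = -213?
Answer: 628/3 ≈ 209.33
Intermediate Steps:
c = 35 (c = 5*7 = 35)
a = 523/3 (a = -2 + (316 - 1*(-213))/3 = -2 + (316 + 213)/3 = -2 + (1/3)*529 = -2 + 529/3 = 523/3 ≈ 174.33)
c + a = 35 + 523/3 = 628/3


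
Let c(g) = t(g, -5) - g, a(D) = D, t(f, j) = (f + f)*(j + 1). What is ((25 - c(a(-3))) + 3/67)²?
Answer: 17161/4489 ≈ 3.8229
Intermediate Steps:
t(f, j) = 2*f*(1 + j) (t(f, j) = (2*f)*(1 + j) = 2*f*(1 + j))
c(g) = -9*g (c(g) = 2*g*(1 - 5) - g = 2*g*(-4) - g = -8*g - g = -9*g)
((25 - c(a(-3))) + 3/67)² = ((25 - (-9)*(-3)) + 3/67)² = ((25 - 1*27) + 3*(1/67))² = ((25 - 27) + 3/67)² = (-2 + 3/67)² = (-131/67)² = 17161/4489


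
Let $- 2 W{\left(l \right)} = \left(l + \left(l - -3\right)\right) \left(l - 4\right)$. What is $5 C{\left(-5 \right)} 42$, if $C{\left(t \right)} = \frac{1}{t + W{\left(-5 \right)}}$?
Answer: $- \frac{420}{73} \approx -5.7534$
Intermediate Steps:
$W{\left(l \right)} = - \frac{\left(-4 + l\right) \left(3 + 2 l\right)}{2}$ ($W{\left(l \right)} = - \frac{\left(l + \left(l - -3\right)\right) \left(l - 4\right)}{2} = - \frac{\left(l + \left(l + 3\right)\right) \left(-4 + l\right)}{2} = - \frac{\left(l + \left(3 + l\right)\right) \left(-4 + l\right)}{2} = - \frac{\left(3 + 2 l\right) \left(-4 + l\right)}{2} = - \frac{\left(-4 + l\right) \left(3 + 2 l\right)}{2}$)
$C{\left(t \right)} = \frac{1}{- \frac{63}{2} + t}$ ($C{\left(t \right)} = \frac{1}{t + \left(6 - \left(-5\right)^{2} + \frac{5}{2} \left(-5\right)\right)} = \frac{1}{t - \frac{63}{2}} = \frac{1}{- \frac{63}{2} + t}$)
$5 C{\left(-5 \right)} 42 = 5 \frac{2}{-63 + 2 \left(-5\right)} 42 = 5 \frac{2}{-63 - 10} \cdot 42 = 5 \frac{2}{-73} \cdot 42 = 5 \cdot 2 \left(- \frac{1}{73}\right) 42 = 5 \left(- \frac{2}{73}\right) 42 = \left(- \frac{10}{73}\right) 42 = - \frac{420}{73}$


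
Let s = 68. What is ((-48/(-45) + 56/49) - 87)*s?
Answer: -605404/105 ≈ -5765.8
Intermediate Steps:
((-48/(-45) + 56/49) - 87)*s = ((-48/(-45) + 56/49) - 87)*68 = ((-48*(-1/45) + 56*(1/49)) - 87)*68 = ((16/15 + 8/7) - 87)*68 = (232/105 - 87)*68 = -8903/105*68 = -605404/105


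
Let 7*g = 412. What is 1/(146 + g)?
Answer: 7/1434 ≈ 0.0048814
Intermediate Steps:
g = 412/7 (g = (⅐)*412 = 412/7 ≈ 58.857)
1/(146 + g) = 1/(146 + 412/7) = 1/(1434/7) = 7/1434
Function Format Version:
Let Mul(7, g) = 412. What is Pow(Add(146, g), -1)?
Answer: Rational(7, 1434) ≈ 0.0048814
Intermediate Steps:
g = Rational(412, 7) (g = Mul(Rational(1, 7), 412) = Rational(412, 7) ≈ 58.857)
Pow(Add(146, g), -1) = Pow(Add(146, Rational(412, 7)), -1) = Pow(Rational(1434, 7), -1) = Rational(7, 1434)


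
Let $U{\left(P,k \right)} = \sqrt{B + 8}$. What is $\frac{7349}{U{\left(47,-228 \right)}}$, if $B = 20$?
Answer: $\frac{7349 \sqrt{7}}{14} \approx 1388.8$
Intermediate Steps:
$U{\left(P,k \right)} = 2 \sqrt{7}$ ($U{\left(P,k \right)} = \sqrt{20 + 8} = \sqrt{28} = 2 \sqrt{7}$)
$\frac{7349}{U{\left(47,-228 \right)}} = \frac{7349}{2 \sqrt{7}} = 7349 \frac{\sqrt{7}}{14} = \frac{7349 \sqrt{7}}{14}$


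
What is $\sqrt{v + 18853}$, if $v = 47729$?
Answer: $9 \sqrt{822} \approx 258.03$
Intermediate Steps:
$\sqrt{v + 18853} = \sqrt{47729 + 18853} = \sqrt{66582} = 9 \sqrt{822}$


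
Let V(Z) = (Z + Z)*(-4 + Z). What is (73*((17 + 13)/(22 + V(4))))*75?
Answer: 82125/11 ≈ 7465.9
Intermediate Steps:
V(Z) = 2*Z*(-4 + Z) (V(Z) = (2*Z)*(-4 + Z) = 2*Z*(-4 + Z))
(73*((17 + 13)/(22 + V(4))))*75 = (73*((17 + 13)/(22 + 2*4*(-4 + 4))))*75 = (73*(30/(22 + 2*4*0)))*75 = (73*(30/(22 + 0)))*75 = (73*(30/22))*75 = (73*(30*(1/22)))*75 = (73*(15/11))*75 = (1095/11)*75 = 82125/11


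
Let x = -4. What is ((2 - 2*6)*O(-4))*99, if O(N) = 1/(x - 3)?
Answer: 990/7 ≈ 141.43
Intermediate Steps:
O(N) = -⅐ (O(N) = 1/(-4 - 3) = 1/(-7) = -⅐)
((2 - 2*6)*O(-4))*99 = ((2 - 2*6)*(-⅐))*99 = ((2 - 12)*(-⅐))*99 = -10*(-⅐)*99 = (10/7)*99 = 990/7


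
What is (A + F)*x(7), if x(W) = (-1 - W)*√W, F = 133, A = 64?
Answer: -1576*√7 ≈ -4169.7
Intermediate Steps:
x(W) = √W*(-1 - W)
(A + F)*x(7) = (64 + 133)*(√7*(-1 - 1*7)) = 197*(√7*(-1 - 7)) = 197*(√7*(-8)) = 197*(-8*√7) = -1576*√7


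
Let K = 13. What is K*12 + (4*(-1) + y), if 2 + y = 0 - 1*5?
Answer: 145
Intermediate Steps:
y = -7 (y = -2 + (0 - 1*5) = -2 + (0 - 5) = -2 - 5 = -7)
K*12 + (4*(-1) + y) = 13*12 + (4*(-1) - 7) = 156 + (-4 - 7) = 156 - 11 = 145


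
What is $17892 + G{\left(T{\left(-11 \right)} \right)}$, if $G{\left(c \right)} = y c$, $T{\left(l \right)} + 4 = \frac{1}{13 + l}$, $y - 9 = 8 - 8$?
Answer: $\frac{35721}{2} \approx 17861.0$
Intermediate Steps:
$y = 9$ ($y = 9 + \left(8 - 8\right) = 9 + 0 = 9$)
$T{\left(l \right)} = -4 + \frac{1}{13 + l}$
$G{\left(c \right)} = 9 c$
$17892 + G{\left(T{\left(-11 \right)} \right)} = 17892 + 9 \frac{-51 - -44}{13 - 11} = 17892 + 9 \frac{-51 + 44}{2} = 17892 + 9 \cdot \frac{1}{2} \left(-7\right) = 17892 + 9 \left(- \frac{7}{2}\right) = 17892 - \frac{63}{2} = \frac{35721}{2}$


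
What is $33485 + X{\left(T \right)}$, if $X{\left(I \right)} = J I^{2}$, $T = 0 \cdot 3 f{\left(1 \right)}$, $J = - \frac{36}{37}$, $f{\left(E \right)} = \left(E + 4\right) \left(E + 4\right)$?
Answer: $33485$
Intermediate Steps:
$f{\left(E \right)} = \left(4 + E\right)^{2}$ ($f{\left(E \right)} = \left(4 + E\right) \left(4 + E\right) = \left(4 + E\right)^{2}$)
$J = - \frac{36}{37}$ ($J = \left(-36\right) \frac{1}{37} = - \frac{36}{37} \approx -0.97297$)
$T = 0$ ($T = 0 \cdot 3 \left(4 + 1\right)^{2} = 0 \cdot 5^{2} = 0 \cdot 25 = 0$)
$X{\left(I \right)} = - \frac{36 I^{2}}{37}$
$33485 + X{\left(T \right)} = 33485 - \frac{36 \cdot 0^{2}}{37} = 33485 - 0 = 33485 + 0 = 33485$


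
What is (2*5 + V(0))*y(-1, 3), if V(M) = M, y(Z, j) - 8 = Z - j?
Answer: 40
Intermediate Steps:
y(Z, j) = 8 + Z - j (y(Z, j) = 8 + (Z - j) = 8 + Z - j)
(2*5 + V(0))*y(-1, 3) = (2*5 + 0)*(8 - 1 - 1*3) = (10 + 0)*(8 - 1 - 3) = 10*4 = 40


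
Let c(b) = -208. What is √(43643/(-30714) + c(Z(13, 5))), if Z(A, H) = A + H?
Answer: I*√197557208670/30714 ≈ 14.471*I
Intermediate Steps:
√(43643/(-30714) + c(Z(13, 5))) = √(43643/(-30714) - 208) = √(43643*(-1/30714) - 208) = √(-43643/30714 - 208) = √(-6432155/30714) = I*√197557208670/30714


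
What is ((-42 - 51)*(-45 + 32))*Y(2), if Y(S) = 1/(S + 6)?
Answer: 1209/8 ≈ 151.13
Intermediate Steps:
Y(S) = 1/(6 + S)
((-42 - 51)*(-45 + 32))*Y(2) = ((-42 - 51)*(-45 + 32))/(6 + 2) = -93*(-13)/8 = 1209*(⅛) = 1209/8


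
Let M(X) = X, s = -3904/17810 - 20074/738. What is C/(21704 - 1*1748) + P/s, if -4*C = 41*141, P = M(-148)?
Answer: 345037204657/64793912432 ≈ 5.3251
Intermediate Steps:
s = -90099773/3285945 (s = -3904*1/17810 - 20074*1/738 = -1952/8905 - 10037/369 = -90099773/3285945 ≈ -27.420)
P = -148
C = -5781/4 (C = -41*141/4 = -¼*5781 = -5781/4 ≈ -1445.3)
C/(21704 - 1*1748) + P/s = -5781/(4*(21704 - 1*1748)) - 148/(-90099773/3285945) = -5781/(4*(21704 - 1748)) - 148*(-3285945/90099773) = -5781/4/19956 + 13143780/2435129 = -5781/4*1/19956 + 13143780/2435129 = -1927/26608 + 13143780/2435129 = 345037204657/64793912432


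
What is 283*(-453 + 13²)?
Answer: -80372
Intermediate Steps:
283*(-453 + 13²) = 283*(-453 + 169) = 283*(-284) = -80372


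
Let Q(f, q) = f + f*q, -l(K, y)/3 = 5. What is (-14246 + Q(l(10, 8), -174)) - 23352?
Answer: -35003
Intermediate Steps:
l(K, y) = -15 (l(K, y) = -3*5 = -15)
(-14246 + Q(l(10, 8), -174)) - 23352 = (-14246 - 15*(1 - 174)) - 23352 = (-14246 - 15*(-173)) - 23352 = (-14246 + 2595) - 23352 = -11651 - 23352 = -35003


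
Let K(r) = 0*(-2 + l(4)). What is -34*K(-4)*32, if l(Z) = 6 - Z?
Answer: 0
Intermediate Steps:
K(r) = 0 (K(r) = 0*(-2 + (6 - 1*4)) = 0*(-2 + (6 - 4)) = 0*(-2 + 2) = 0*0 = 0)
-34*K(-4)*32 = -34*0*32 = 0*32 = 0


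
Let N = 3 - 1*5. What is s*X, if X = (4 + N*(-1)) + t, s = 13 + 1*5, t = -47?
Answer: -738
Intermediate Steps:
N = -2 (N = 3 - 5 = -2)
s = 18 (s = 13 + 5 = 18)
X = -41 (X = (4 - 2*(-1)) - 47 = (4 + 2) - 47 = 6 - 47 = -41)
s*X = 18*(-41) = -738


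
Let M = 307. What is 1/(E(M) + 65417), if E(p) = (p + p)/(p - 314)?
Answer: 7/457305 ≈ 1.5307e-5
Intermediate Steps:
E(p) = 2*p/(-314 + p) (E(p) = (2*p)/(-314 + p) = 2*p/(-314 + p))
1/(E(M) + 65417) = 1/(2*307/(-314 + 307) + 65417) = 1/(2*307/(-7) + 65417) = 1/(2*307*(-1/7) + 65417) = 1/(-614/7 + 65417) = 1/(457305/7) = 7/457305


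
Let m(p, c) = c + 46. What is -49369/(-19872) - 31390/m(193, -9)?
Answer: -621955427/735264 ≈ -845.89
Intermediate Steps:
m(p, c) = 46 + c
-49369/(-19872) - 31390/m(193, -9) = -49369/(-19872) - 31390/(46 - 9) = -49369*(-1/19872) - 31390/37 = 49369/19872 - 31390*1/37 = 49369/19872 - 31390/37 = -621955427/735264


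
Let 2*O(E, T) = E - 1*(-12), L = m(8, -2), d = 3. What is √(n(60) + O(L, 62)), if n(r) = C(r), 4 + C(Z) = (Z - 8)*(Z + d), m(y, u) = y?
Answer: √3282 ≈ 57.289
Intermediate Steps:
L = 8
C(Z) = -4 + (-8 + Z)*(3 + Z) (C(Z) = -4 + (Z - 8)*(Z + 3) = -4 + (-8 + Z)*(3 + Z))
O(E, T) = 6 + E/2 (O(E, T) = (E - 1*(-12))/2 = (E + 12)/2 = (12 + E)/2 = 6 + E/2)
n(r) = -28 + r² - 5*r
√(n(60) + O(L, 62)) = √((-28 + 60² - 5*60) + (6 + (½)*8)) = √((-28 + 3600 - 300) + (6 + 4)) = √(3272 + 10) = √3282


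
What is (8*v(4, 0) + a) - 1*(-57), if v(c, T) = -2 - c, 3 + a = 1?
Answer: 7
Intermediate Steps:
a = -2 (a = -3 + 1 = -2)
(8*v(4, 0) + a) - 1*(-57) = (8*(-2 - 1*4) - 2) - 1*(-57) = (8*(-2 - 4) - 2) + 57 = (8*(-6) - 2) + 57 = (-48 - 2) + 57 = -50 + 57 = 7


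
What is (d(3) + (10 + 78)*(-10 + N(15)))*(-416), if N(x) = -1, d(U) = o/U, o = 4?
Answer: 1206400/3 ≈ 4.0213e+5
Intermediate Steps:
d(U) = 4/U
(d(3) + (10 + 78)*(-10 + N(15)))*(-416) = (4/3 + (10 + 78)*(-10 - 1))*(-416) = (4*(⅓) + 88*(-11))*(-416) = (4/3 - 968)*(-416) = -2900/3*(-416) = 1206400/3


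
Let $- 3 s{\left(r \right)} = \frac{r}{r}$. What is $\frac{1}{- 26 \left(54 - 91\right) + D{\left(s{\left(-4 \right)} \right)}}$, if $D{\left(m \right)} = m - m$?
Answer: $\frac{1}{962} \approx 0.0010395$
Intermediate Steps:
$s{\left(r \right)} = - \frac{1}{3}$ ($s{\left(r \right)} = - \frac{r \frac{1}{r}}{3} = \left(- \frac{1}{3}\right) 1 = - \frac{1}{3}$)
$D{\left(m \right)} = 0$
$\frac{1}{- 26 \left(54 - 91\right) + D{\left(s{\left(-4 \right)} \right)}} = \frac{1}{- 26 \left(54 - 91\right) + 0} = \frac{1}{\left(-26\right) \left(-37\right) + 0} = \frac{1}{962 + 0} = \frac{1}{962}$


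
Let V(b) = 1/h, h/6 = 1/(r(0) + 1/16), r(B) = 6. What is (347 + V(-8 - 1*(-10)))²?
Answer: 1116161281/9216 ≈ 1.2111e+5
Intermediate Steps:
h = 96/97 (h = 6/(6 + 1/16) = 6/(97/16) = 6*(16/97) = 96/97 ≈ 0.98969)
V(b) = 97/96 (V(b) = 1/(96/97) = 97/96)
(347 + V(-8 - 1*(-10)))² = (347 + 97/96)² = (33409/96)² = 1116161281/9216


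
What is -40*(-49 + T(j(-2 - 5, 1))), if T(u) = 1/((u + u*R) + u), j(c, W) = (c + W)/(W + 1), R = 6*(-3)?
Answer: 11755/6 ≈ 1959.2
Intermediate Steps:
R = -18
j(c, W) = (W + c)/(1 + W)
T(u) = -1/(16*u) (T(u) = 1/((u + u*(-18)) + u) = 1/((u - 18*u) + u) = 1/(-17*u + u) = 1/(-16*u) = -1/(16*u))
-40*(-49 + T(j(-2 - 5, 1))) = -40*(-49 - (1 + 1)/(1 + (-2 - 5))/16) = -40*(-49 - 2/(1 - 7)/16) = -40*(-49 - 1/(16*((½)*(-6)))) = -40*(-49 - 1/16/(-3)) = -40*(-49 - 1/16*(-⅓)) = -40*(-49 + 1/48) = -40*(-2351/48) = 11755/6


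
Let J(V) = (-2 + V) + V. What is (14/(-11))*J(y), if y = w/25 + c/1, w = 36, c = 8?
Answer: -5908/275 ≈ -21.484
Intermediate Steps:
y = 236/25 (y = 36/25 + 8/1 = 36*(1/25) + 8*1 = 36/25 + 8 = 236/25 ≈ 9.4400)
J(V) = -2 + 2*V
(14/(-11))*J(y) = (14/(-11))*(-2 + 2*(236/25)) = (14*(-1/11))*(-2 + 472/25) = -14/11*422/25 = -5908/275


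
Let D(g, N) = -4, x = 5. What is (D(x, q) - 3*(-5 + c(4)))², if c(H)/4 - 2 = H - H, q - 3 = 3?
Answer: 169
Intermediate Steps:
q = 6 (q = 3 + 3 = 6)
c(H) = 8 (c(H) = 8 + 4*(H - H) = 8 + 4*0 = 8 + 0 = 8)
(D(x, q) - 3*(-5 + c(4)))² = (-4 - 3*(-5 + 8))² = (-4 - 3*3)² = (-4 - 9)² = (-13)² = 169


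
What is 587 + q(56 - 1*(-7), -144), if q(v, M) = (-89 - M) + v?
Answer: 705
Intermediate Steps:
q(v, M) = -89 + v - M
587 + q(56 - 1*(-7), -144) = 587 + (-89 + (56 - 1*(-7)) - 1*(-144)) = 587 + (-89 + (56 + 7) + 144) = 587 + (-89 + 63 + 144) = 587 + 118 = 705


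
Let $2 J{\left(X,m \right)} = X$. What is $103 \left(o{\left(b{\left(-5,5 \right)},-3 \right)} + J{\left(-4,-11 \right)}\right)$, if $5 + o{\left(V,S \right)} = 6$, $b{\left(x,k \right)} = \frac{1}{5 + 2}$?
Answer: $-103$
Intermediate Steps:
$b{\left(x,k \right)} = \frac{1}{7}$
$J{\left(X,m \right)} = \frac{X}{2}$
$o{\left(V,S \right)} = 1$ ($o{\left(V,S \right)} = -5 + 6 = 1$)
$103 \left(o{\left(b{\left(-5,5 \right)},-3 \right)} + J{\left(-4,-11 \right)}\right) = 103 \left(1 + \frac{1}{2} \left(-4\right)\right) = 103 \left(1 - 2\right) = 103 \left(-1\right) = -103$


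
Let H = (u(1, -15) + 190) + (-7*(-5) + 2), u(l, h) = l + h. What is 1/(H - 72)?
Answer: 1/141 ≈ 0.0070922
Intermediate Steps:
u(l, h) = h + l
H = 213 (H = ((-15 + 1) + 190) + (-7*(-5) + 2) = (-14 + 190) + (35 + 2) = 176 + 37 = 213)
1/(H - 72) = 1/(213 - 72) = 1/141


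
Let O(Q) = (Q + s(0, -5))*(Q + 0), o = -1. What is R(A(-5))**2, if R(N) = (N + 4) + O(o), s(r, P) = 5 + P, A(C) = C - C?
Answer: 25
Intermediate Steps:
A(C) = 0
O(Q) = Q**2 (O(Q) = (Q + (5 - 5))*(Q + 0) = (Q + 0)*Q = Q*Q = Q**2)
R(N) = 5 + N (R(N) = (N + 4) + (-1)**2 = (4 + N) + 1 = 5 + N)
R(A(-5))**2 = (5 + 0)**2 = 5**2 = 25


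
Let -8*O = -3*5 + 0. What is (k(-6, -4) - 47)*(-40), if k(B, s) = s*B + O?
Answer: 845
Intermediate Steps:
O = 15/8 (O = -(-3*5 + 0)/8 = -(-15 + 0)/8 = -⅛*(-15) = 15/8 ≈ 1.8750)
k(B, s) = 15/8 + B*s (k(B, s) = s*B + 15/8 = B*s + 15/8 = 15/8 + B*s)
(k(-6, -4) - 47)*(-40) = ((15/8 - 6*(-4)) - 47)*(-40) = ((15/8 + 24) - 47)*(-40) = (207/8 - 47)*(-40) = -169/8*(-40) = 845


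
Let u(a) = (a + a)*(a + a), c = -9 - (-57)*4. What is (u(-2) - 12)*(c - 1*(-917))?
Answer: 4544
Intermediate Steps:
c = 219 (c = -9 - 19*(-12) = -9 + 228 = 219)
u(a) = 4*a² (u(a) = (2*a)*(2*a) = 4*a²)
(u(-2) - 12)*(c - 1*(-917)) = (4*(-2)² - 12)*(219 - 1*(-917)) = (4*4 - 12)*(219 + 917) = (16 - 12)*1136 = 4*1136 = 4544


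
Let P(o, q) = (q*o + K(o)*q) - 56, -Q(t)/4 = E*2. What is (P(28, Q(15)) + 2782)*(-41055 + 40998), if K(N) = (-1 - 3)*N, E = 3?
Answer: -270294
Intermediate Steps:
Q(t) = -24 (Q(t) = -12*2 = -4*6 = -24)
K(N) = -4*N
P(o, q) = -56 - 3*o*q (P(o, q) = (q*o + (-4*o)*q) - 56 = (o*q - 4*o*q) - 56 = -3*o*q - 56 = -56 - 3*o*q)
(P(28, Q(15)) + 2782)*(-41055 + 40998) = ((-56 - 3*28*(-24)) + 2782)*(-41055 + 40998) = ((-56 + 2016) + 2782)*(-57) = (1960 + 2782)*(-57) = 4742*(-57) = -270294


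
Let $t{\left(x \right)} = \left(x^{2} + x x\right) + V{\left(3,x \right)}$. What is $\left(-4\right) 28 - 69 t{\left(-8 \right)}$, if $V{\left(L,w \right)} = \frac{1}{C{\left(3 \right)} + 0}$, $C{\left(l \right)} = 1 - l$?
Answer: $- \frac{17819}{2} \approx -8909.5$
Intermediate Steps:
$V{\left(L,w \right)} = - \frac{1}{2}$ ($V{\left(L,w \right)} = \frac{1}{\left(1 - 3\right) + 0} = \frac{1}{-2 + 0} = \frac{1}{-2} = - \frac{1}{2}$)
$t{\left(x \right)} = - \frac{1}{2} + 2 x^{2}$ ($t{\left(x \right)} = \left(x^{2} + x x\right) - \frac{1}{2} = \left(x^{2} + x^{2}\right) - \frac{1}{2} = 2 x^{2} - \frac{1}{2} = - \frac{1}{2} + 2 x^{2}$)
$\left(-4\right) 28 - 69 t{\left(-8 \right)} = \left(-4\right) 28 - 69 \left(- \frac{1}{2} + 2 \left(-8\right)^{2}\right) = -112 - 69 \left(- \frac{1}{2} + 2 \cdot 64\right) = -112 - 69 \left(- \frac{1}{2} + 128\right) = -112 - \frac{17595}{2} = - \frac{17819}{2}$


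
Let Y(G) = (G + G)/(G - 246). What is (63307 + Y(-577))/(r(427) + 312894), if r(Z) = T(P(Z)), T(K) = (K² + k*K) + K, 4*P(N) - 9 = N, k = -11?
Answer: 3473521/17759517 ≈ 0.19559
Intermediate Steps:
P(N) = 9/4 + N/4
Y(G) = 2*G/(-246 + G) (Y(G) = (2*G)/(-246 + G) = 2*G/(-246 + G))
T(K) = K² - 10*K (T(K) = (K² - 11*K) + K = K² - 10*K)
r(Z) = (-31/4 + Z/4)*(9/4 + Z/4) (r(Z) = (9/4 + Z/4)*(-10 + (9/4 + Z/4)) = (9/4 + Z/4)*(-31/4 + Z/4) = (-31/4 + Z/4)*(9/4 + Z/4))
(63307 + Y(-577))/(r(427) + 312894) = (63307 + 2*(-577)/(-246 - 577))/((-31 + 427)*(9 + 427)/16 + 312894) = (63307 + 2*(-577)/(-823))/((1/16)*396*436 + 312894) = (63307 + 2*(-577)*(-1/823))/(10791 + 312894) = (63307 + 1154/823)/323685 = (52102815/823)*(1/323685) = 3473521/17759517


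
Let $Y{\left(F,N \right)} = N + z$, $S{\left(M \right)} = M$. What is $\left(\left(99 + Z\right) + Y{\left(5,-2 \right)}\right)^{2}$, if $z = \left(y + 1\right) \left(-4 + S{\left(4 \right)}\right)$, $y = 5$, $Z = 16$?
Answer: $12769$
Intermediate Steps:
$z = 0$ ($z = \left(5 + 1\right) \left(-4 + 4\right) = 6 \cdot 0 = 0$)
$Y{\left(F,N \right)} = N$ ($Y{\left(F,N \right)} = N + 0 = N$)
$\left(\left(99 + Z\right) + Y{\left(5,-2 \right)}\right)^{2} = \left(\left(99 + 16\right) - 2\right)^{2} = \left(115 - 2\right)^{2} = 113^{2} = 12769$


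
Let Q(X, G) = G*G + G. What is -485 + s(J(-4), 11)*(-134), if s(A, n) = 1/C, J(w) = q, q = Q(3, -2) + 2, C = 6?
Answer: -1522/3 ≈ -507.33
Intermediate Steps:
Q(X, G) = G + G**2 (Q(X, G) = G**2 + G = G + G**2)
q = 4 (q = -2*(1 - 2) + 2 = -2*(-1) + 2 = 2 + 2 = 4)
J(w) = 4
s(A, n) = 1/6
-485 + s(J(-4), 11)*(-134) = -485 + (1/6)*(-134) = -485 - 67/3 = -1522/3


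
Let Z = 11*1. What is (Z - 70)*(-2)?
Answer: 118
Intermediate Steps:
Z = 11
(Z - 70)*(-2) = (11 - 70)*(-2) = -59*(-2) = 118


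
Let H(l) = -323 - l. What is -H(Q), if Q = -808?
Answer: -485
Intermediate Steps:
-H(Q) = -(-323 - 1*(-808)) = -(-323 + 808) = -1*485 = -485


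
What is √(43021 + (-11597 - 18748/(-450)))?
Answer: √7079774/15 ≈ 177.39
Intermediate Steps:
√(43021 + (-11597 - 18748/(-450))) = √(43021 + (-11597 - 18748*(-1/450))) = √(43021 + (-11597 + 9374/225)) = √(43021 - 2599951/225) = √(7079774/225) = √7079774/15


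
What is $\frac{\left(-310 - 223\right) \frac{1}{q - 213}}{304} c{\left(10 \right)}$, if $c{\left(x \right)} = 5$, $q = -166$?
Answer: $\frac{2665}{115216} \approx 0.02313$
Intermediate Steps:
$\frac{\left(-310 - 223\right) \frac{1}{q - 213}}{304} c{\left(10 \right)} = \frac{\left(-310 - 223\right) \frac{1}{-166 - 213}}{304} \cdot 5 = - \frac{533}{-379} \cdot \frac{1}{304} \cdot 5 = \left(-533\right) \left(- \frac{1}{379}\right) \frac{1}{304} \cdot 5 = \frac{533}{379} \cdot \frac{1}{304} \cdot 5 = \frac{533}{115216} \cdot 5 = \frac{2665}{115216}$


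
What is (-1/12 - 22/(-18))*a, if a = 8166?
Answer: 55801/6 ≈ 9300.2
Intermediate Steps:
(-1/12 - 22/(-18))*a = (-1/12 - 22/(-18))*8166 = (-1*1/12 - 22*(-1/18))*8166 = (-1/12 + 11/9)*8166 = (41/36)*8166 = 55801/6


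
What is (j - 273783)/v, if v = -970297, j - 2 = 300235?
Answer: -26454/970297 ≈ -0.027264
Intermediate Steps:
j = 300237 (j = 2 + 300235 = 300237)
(j - 273783)/v = (300237 - 273783)/(-970297) = 26454*(-1/970297) = -26454/970297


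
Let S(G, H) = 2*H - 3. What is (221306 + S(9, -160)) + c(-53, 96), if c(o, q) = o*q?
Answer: 215895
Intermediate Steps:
S(G, H) = -3 + 2*H
(221306 + S(9, -160)) + c(-53, 96) = (221306 + (-3 + 2*(-160))) - 53*96 = (221306 + (-3 - 320)) - 5088 = (221306 - 323) - 5088 = 220983 - 5088 = 215895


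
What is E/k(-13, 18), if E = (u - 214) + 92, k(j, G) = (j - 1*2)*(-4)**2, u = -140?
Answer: 131/120 ≈ 1.0917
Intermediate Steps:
k(j, G) = -32 + 16*j (k(j, G) = (j - 2)*16 = (-2 + j)*16 = -32 + 16*j)
E = -262 (E = (-140 - 214) + 92 = -354 + 92 = -262)
E/k(-13, 18) = -262/(-32 + 16*(-13)) = -262/(-32 - 208) = -262/(-240) = -262*(-1/240) = 131/120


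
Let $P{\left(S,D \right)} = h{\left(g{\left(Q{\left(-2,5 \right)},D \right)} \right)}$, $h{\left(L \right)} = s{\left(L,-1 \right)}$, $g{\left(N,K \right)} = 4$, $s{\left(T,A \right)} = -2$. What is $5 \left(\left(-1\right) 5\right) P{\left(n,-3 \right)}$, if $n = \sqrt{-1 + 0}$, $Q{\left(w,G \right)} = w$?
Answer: $50$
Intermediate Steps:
$n = i$ ($n = \sqrt{-1} = i \approx 1.0 i$)
$h{\left(L \right)} = -2$
$P{\left(S,D \right)} = -2$
$5 \left(\left(-1\right) 5\right) P{\left(n,-3 \right)} = 5 \left(\left(-1\right) 5\right) \left(-2\right) = 5 \left(-5\right) \left(-2\right) = \left(-25\right) \left(-2\right) = 50$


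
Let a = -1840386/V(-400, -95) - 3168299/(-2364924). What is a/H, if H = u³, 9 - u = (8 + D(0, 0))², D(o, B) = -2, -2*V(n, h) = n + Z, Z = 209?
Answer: 8704140896219/8890820626572 ≈ 0.97900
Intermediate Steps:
V(n, h) = -209/2 - n/2 (V(n, h) = -(n + 209)/2 = -(209 + n)/2 = -209/2 - n/2)
a = -8704140896219/451700484 (a = -1840386/(-209/2 - ½*(-400)) - 3168299/(-2364924) = -1840386/(-209/2 + 200) - 3168299*(-1/2364924) = -1840386/191/2 + 3168299/2364924 = -1840386*2/191 + 3168299/2364924 = -3680772/191 + 3168299/2364924 = -8704140896219/451700484 ≈ -19270.)
u = -27 (u = 9 - (8 - 2)² = 9 - 1*6² = 9 - 1*36 = 9 - 36 = -27)
H = -19683 (H = (-27)³ = -19683)
a/H = -8704140896219/451700484/(-19683) = -8704140896219/451700484*(-1/19683) = 8704140896219/8890820626572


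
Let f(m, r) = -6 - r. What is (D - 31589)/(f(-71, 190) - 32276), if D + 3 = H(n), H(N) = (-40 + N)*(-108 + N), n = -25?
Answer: 7649/10824 ≈ 0.70667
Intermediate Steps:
H(N) = (-108 + N)*(-40 + N)
D = 8642 (D = -3 + (4320 + (-25)**2 - 148*(-25)) = -3 + (4320 + 625 + 3700) = -3 + 8645 = 8642)
(D - 31589)/(f(-71, 190) - 32276) = (8642 - 31589)/((-6 - 1*190) - 32276) = -22947/((-6 - 190) - 32276) = -22947/(-196 - 32276) = -22947/(-32472) = -22947*(-1/32472) = 7649/10824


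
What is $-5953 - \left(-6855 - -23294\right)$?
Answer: $-22392$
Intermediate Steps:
$-5953 - \left(-6855 - -23294\right) = -5953 - \left(-6855 + 23294\right) = -5953 - 16439 = -22392$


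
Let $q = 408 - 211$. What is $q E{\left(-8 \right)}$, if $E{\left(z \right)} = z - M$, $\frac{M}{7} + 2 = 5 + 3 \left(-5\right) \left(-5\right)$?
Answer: $-109138$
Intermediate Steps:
$M = 546$ ($M = -14 + 7 \left(5 + 3 \left(-5\right) \left(-5\right)\right) = -14 + 7 \left(5 - -75\right) = -14 + 7 \left(5 + 75\right) = -14 + 7 \cdot 80 = -14 + 560 = 546$)
$q = 197$ ($q = 408 - 211 = 197$)
$E{\left(z \right)} = -546 + z$ ($E{\left(z \right)} = z - 546 = -546 + z$)
$q E{\left(-8 \right)} = 197 \left(-546 - 8\right) = 197 \left(-554\right) = -109138$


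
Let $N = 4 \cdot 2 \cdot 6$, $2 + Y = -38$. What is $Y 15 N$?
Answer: $-28800$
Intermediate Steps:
$Y = -40$ ($Y = -2 - 38 = -40$)
$N = 48$ ($N = 8 \cdot 6 = 48$)
$Y 15 N = \left(-40\right) 15 \cdot 48 = \left(-600\right) 48 = -28800$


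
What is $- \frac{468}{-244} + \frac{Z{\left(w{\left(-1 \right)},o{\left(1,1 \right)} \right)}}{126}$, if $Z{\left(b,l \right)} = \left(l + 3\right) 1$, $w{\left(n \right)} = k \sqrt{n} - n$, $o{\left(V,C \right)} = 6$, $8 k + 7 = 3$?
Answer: $\frac{1699}{854} \approx 1.9895$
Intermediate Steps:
$k = - \frac{1}{2}$ ($k = - \frac{7}{8} + \frac{1}{8} \cdot 3 = - \frac{7}{8} + \frac{3}{8} = - \frac{1}{2} \approx -0.5$)
$w{\left(n \right)} = - n - \frac{\sqrt{n}}{2}$ ($w{\left(n \right)} = - \frac{\sqrt{n}}{2} - n = - n - \frac{\sqrt{n}}{2}$)
$Z{\left(b,l \right)} = 3 + l$ ($Z{\left(b,l \right)} = \left(3 + l\right) 1 = 3 + l$)
$- \frac{468}{-244} + \frac{Z{\left(w{\left(-1 \right)},o{\left(1,1 \right)} \right)}}{126} = - \frac{468}{-244} + \frac{3 + 6}{126} = \left(-468\right) \left(- \frac{1}{244}\right) + 9 \cdot \frac{1}{126} = \frac{117}{61} + \frac{1}{14} = \frac{1699}{854}$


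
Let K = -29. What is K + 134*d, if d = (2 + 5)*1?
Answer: 909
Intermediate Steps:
d = 7 (d = 7*1 = 7)
K + 134*d = -29 + 134*7 = -29 + 938 = 909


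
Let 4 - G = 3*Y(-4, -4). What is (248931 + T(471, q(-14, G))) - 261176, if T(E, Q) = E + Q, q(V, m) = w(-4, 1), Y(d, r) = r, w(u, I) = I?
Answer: -11773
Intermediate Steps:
G = 16 (G = 4 - 3*(-4) = 4 - 1*(-12) = 4 + 12 = 16)
q(V, m) = 1
(248931 + T(471, q(-14, G))) - 261176 = (248931 + (471 + 1)) - 261176 = (248931 + 472) - 261176 = 249403 - 261176 = -11773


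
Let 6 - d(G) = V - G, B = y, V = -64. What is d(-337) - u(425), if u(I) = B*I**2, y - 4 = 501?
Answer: -91215892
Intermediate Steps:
y = 505 (y = 4 + 501 = 505)
B = 505
d(G) = 70 + G (d(G) = 6 - (-64 - G) = 6 + (64 + G) = 70 + G)
u(I) = 505*I**2
d(-337) - u(425) = (70 - 337) - 505*425**2 = -267 - 505*180625 = -267 - 1*91215625 = -267 - 91215625 = -91215892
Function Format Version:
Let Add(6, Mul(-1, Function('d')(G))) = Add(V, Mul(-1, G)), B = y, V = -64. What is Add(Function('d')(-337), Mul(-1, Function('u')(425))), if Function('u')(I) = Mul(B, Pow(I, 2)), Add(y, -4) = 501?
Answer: -91215892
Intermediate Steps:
y = 505 (y = Add(4, 501) = 505)
B = 505
Function('d')(G) = Add(70, G) (Function('d')(G) = Add(6, Mul(-1, Add(-64, Mul(-1, G)))) = Add(6, Add(64, G)) = Add(70, G))
Function('u')(I) = Mul(505, Pow(I, 2))
Add(Function('d')(-337), Mul(-1, Function('u')(425))) = Add(Add(70, -337), Mul(-1, Mul(505, Pow(425, 2)))) = Add(-267, Mul(-1, Mul(505, 180625))) = Add(-267, Mul(-1, 91215625)) = Add(-267, -91215625) = -91215892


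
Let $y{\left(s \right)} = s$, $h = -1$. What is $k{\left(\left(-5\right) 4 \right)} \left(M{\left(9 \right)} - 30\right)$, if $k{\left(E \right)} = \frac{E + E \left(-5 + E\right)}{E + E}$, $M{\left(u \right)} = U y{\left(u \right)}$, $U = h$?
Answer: $468$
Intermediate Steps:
$U = -1$
$M{\left(u \right)} = - u$
$k{\left(E \right)} = \frac{E + E \left(-5 + E\right)}{2 E}$
$k{\left(\left(-5\right) 4 \right)} \left(M{\left(9 \right)} - 30\right) = \left(-2 + \frac{\left(-5\right) 4}{2}\right) \left(\left(-1\right) 9 - 30\right) = \left(-2 + \frac{1}{2} \left(-20\right)\right) \left(-9 - 30\right) = \left(-2 - 10\right) \left(-39\right) = \left(-12\right) \left(-39\right) = 468$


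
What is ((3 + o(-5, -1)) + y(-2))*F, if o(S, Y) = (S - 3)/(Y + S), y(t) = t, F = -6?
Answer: -14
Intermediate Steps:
o(S, Y) = (-3 + S)/(S + Y)
((3 + o(-5, -1)) + y(-2))*F = ((3 + (-3 - 5)/(-5 - 1)) - 2)*(-6) = ((3 - 8/(-6)) - 2)*(-6) = ((3 - ⅙*(-8)) - 2)*(-6) = ((3 + 4/3) - 2)*(-6) = (13/3 - 2)*(-6) = (7/3)*(-6) = -14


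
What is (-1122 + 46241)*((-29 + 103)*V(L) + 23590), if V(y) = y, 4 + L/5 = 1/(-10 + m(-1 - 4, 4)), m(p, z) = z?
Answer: 2984396255/3 ≈ 9.9480e+8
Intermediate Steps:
L = -125/6 (L = -20 + 5/(-10 + 4) = -20 + 5/(-6) = -20 + 5*(-⅙) = -20 - ⅚ = -125/6 ≈ -20.833)
(-1122 + 46241)*((-29 + 103)*V(L) + 23590) = (-1122 + 46241)*((-29 + 103)*(-125/6) + 23590) = 45119*(74*(-125/6) + 23590) = 45119*(-4625/3 + 23590) = 45119*(66145/3) = 2984396255/3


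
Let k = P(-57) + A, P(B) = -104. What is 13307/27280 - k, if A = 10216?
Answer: -275842053/27280 ≈ -10112.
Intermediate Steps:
k = 10112 (k = -104 + 10216 = 10112)
13307/27280 - k = 13307/27280 - 1*10112 = 13307*(1/27280) - 10112 = 13307/27280 - 10112 = -275842053/27280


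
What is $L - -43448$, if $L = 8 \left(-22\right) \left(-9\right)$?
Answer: $45032$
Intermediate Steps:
$L = 1584$ ($L = \left(-176\right) \left(-9\right) = 1584$)
$L - -43448 = 1584 - -43448 = 1584 + 43448 = 45032$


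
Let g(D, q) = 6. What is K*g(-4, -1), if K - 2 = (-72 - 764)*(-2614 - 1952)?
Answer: 22903068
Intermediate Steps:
K = 3817178 (K = 2 + (-72 - 764)*(-2614 - 1952) = 2 - 836*(-4566) = 2 + 3817176 = 3817178)
K*g(-4, -1) = 3817178*6 = 22903068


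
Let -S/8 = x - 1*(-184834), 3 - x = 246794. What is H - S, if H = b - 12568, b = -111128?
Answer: -619352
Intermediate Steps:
x = -246791 (x = 3 - 1*246794 = 3 - 246794 = -246791)
S = 495656 (S = -8*(-246791 - 1*(-184834)) = -8*(-246791 + 184834) = -8*(-61957) = 495656)
H = -123696 (H = -111128 - 12568 = -123696)
H - S = -123696 - 1*495656 = -123696 - 495656 = -619352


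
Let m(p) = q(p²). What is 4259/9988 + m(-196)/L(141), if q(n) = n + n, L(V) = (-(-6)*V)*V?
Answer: 637718545/595714284 ≈ 1.0705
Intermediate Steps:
L(V) = 6*V² (L(V) = (6*V)*V = 6*V²)
q(n) = 2*n
m(p) = 2*p²
4259/9988 + m(-196)/L(141) = 4259/9988 + (2*(-196)²)/((6*141²)) = 4259*(1/9988) + (2*38416)/((6*19881)) = 4259/9988 + 76832/119286 = 4259/9988 + 76832*(1/119286) = 4259/9988 + 38416/59643 = 637718545/595714284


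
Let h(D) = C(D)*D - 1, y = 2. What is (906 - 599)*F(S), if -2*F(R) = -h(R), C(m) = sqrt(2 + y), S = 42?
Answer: 25481/2 ≈ 12741.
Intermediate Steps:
C(m) = 2 (C(m) = sqrt(2 + 2) = sqrt(4) = 2)
h(D) = -1 + 2*D (h(D) = 2*D - 1 = -1 + 2*D)
F(R) = -1/2 + R (F(R) = -(-1)*(-1 + 2*R)/2 = -(1 - 2*R)/2 = -1/2 + R)
(906 - 599)*F(S) = (906 - 599)*(-1/2 + 42) = 307*(83/2) = 25481/2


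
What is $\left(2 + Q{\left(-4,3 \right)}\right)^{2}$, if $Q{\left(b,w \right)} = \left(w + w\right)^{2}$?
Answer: $1444$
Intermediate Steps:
$Q{\left(b,w \right)} = 4 w^{2}$ ($Q{\left(b,w \right)} = \left(2 w\right)^{2} = 4 w^{2}$)
$\left(2 + Q{\left(-4,3 \right)}\right)^{2} = \left(2 + 4 \cdot 3^{2}\right)^{2} = \left(2 + 4 \cdot 9\right)^{2} = \left(2 + 36\right)^{2} = 38^{2} = 1444$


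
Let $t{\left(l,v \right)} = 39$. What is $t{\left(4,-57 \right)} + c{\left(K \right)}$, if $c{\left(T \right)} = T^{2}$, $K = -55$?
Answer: $3064$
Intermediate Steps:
$t{\left(4,-57 \right)} + c{\left(K \right)} = 39 + \left(-55\right)^{2} = 39 + 3025 = 3064$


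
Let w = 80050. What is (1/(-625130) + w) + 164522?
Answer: 152889294359/625130 ≈ 2.4457e+5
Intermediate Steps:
(1/(-625130) + w) + 164522 = (1/(-625130) + 80050) + 164522 = (-1/625130 + 80050) + 164522 = 50041656499/625130 + 164522 = 152889294359/625130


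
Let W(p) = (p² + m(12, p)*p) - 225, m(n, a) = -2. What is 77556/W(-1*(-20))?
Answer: 25852/45 ≈ 574.49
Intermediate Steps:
W(p) = -225 + p² - 2*p (W(p) = (p² - 2*p) - 225 = -225 + p² - 2*p)
77556/W(-1*(-20)) = 77556/(-225 + (-1*(-20))² - (-2)*(-20)) = 77556/(-225 + 20² - 2*20) = 77556/(-225 + 400 - 40) = 77556/135 = 77556*(1/135) = 25852/45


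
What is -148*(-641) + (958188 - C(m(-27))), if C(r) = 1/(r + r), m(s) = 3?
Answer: 6318335/6 ≈ 1.0531e+6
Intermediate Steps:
C(r) = 1/(2*r)
-148*(-641) + (958188 - C(m(-27))) = -148*(-641) + (958188 - 1/(2*3)) = 94868 + (958188 - 1/(2*3)) = 94868 + (958188 - 1*⅙) = 94868 + (958188 - ⅙) = 94868 + 5749127/6 = 6318335/6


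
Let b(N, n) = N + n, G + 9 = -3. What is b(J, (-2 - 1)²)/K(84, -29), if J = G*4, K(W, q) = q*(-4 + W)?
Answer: 39/2320 ≈ 0.016810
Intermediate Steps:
G = -12 (G = -9 - 3 = -12)
J = -48 (J = -12*4 = -48)
b(J, (-2 - 1)²)/K(84, -29) = (-48 + (-2 - 1)²)/((-29*(-4 + 84))) = (-48 + (-3)²)/((-29*80)) = (-48 + 9)/(-2320) = -39*(-1/2320) = 39/2320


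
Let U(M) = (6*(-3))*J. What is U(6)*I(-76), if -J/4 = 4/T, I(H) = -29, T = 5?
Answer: -8352/5 ≈ -1670.4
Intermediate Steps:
J = -16/5 ≈ -3.2000
U(M) = 288/5 (U(M) = (6*(-3))*(-16/5) = -18*(-16/5) = 288/5)
U(6)*I(-76) = (288/5)*(-29) = -8352/5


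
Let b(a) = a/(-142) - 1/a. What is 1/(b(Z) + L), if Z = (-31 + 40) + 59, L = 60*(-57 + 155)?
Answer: 4828/28386257 ≈ 0.00017008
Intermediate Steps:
L = 5880 (L = 60*98 = 5880)
Z = 68 (Z = 9 + 59 = 68)
b(a) = -1/a - a/142 (b(a) = a*(-1/142) - 1/a = -a/142 - 1/a = -1/a - a/142)
1/(b(Z) + L) = 1/((-1/68 - 1/142*68) + 5880) = 1/((-1*1/68 - 34/71) + 5880) = 1/((-1/68 - 34/71) + 5880) = 1/(-2383/4828 + 5880) = 1/(28386257/4828) = 4828/28386257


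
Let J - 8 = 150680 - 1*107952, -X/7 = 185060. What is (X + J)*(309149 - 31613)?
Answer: -347664906624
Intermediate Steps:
X = -1295420 (X = -7*185060 = -1295420)
J = 42736 (J = 8 + (150680 - 1*107952) = 8 + (150680 - 107952) = 8 + 42728 = 42736)
(X + J)*(309149 - 31613) = (-1295420 + 42736)*(309149 - 31613) = -1252684*277536 = -347664906624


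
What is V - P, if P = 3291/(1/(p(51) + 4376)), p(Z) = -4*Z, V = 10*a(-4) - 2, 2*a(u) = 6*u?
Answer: -13730174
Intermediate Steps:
a(u) = 3*u (a(u) = (6*u)/2 = 3*u)
V = -122 (V = 10*(3*(-4)) - 2 = 10*(-12) - 2 = -120 - 2 = -122)
P = 13730052 (P = 3291/(1/(-4*51 + 4376)) = 3291/(1/(-204 + 4376)) = 3291/(1/4172) = 3291*4172 = 13730052)
V - P = -122 - 1*13730052 = -122 - 13730052 = -13730174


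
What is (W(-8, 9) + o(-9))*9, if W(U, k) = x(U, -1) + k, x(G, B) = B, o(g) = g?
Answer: -9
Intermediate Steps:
W(U, k) = -1 + k
(W(-8, 9) + o(-9))*9 = ((-1 + 9) - 9)*9 = (8 - 9)*9 = -1*9 = -9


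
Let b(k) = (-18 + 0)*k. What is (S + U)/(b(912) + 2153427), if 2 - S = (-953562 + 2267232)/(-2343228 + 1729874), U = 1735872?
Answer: 532353287533/655372122447 ≈ 0.81229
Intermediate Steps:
b(k) = -18*k
S = 1270189/306677 (S = 2 - (-953562 + 2267232)/(-2343228 + 1729874) = 2 - 1313670/(-613354) = 2 - 1313670*(-1)/613354 = 2 - 1*(-656835/306677) = 2 + 656835/306677 = 1270189/306677 ≈ 4.1418)
(S + U)/(b(912) + 2153427) = (1270189/306677 + 1735872)/(-18*912 + 2153427) = 532353287533/(306677*(-16416 + 2153427)) = (532353287533/306677)/2137011 = (532353287533/306677)*(1/2137011) = 532353287533/655372122447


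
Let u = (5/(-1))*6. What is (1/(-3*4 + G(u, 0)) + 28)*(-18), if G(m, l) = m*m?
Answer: -74595/148 ≈ -504.02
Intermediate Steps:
u = -30 (u = (5*(-1))*6 = -5*6 = -30)
G(m, l) = m²
(1/(-3*4 + G(u, 0)) + 28)*(-18) = (1/(-3*4 + (-30)²) + 28)*(-18) = (1/(-12 + 900) + 28)*(-18) = (1/888 + 28)*(-18) = (24865/888)*(-18) = -74595/148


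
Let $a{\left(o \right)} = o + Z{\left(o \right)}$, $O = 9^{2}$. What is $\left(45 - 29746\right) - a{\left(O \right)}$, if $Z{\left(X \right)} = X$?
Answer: $-29863$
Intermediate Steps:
$O = 81$
$a{\left(o \right)} = 2 o$ ($a{\left(o \right)} = o + o = 2 o$)
$\left(45 - 29746\right) - a{\left(O \right)} = \left(45 - 29746\right) - 2 \cdot 81 = \left(45 - 29746\right) - 162 = -29701 - 162 = -29863$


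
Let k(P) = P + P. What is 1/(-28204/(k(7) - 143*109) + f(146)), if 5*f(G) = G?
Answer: 77865/2414678 ≈ 0.032247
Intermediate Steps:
k(P) = 2*P
f(G) = G/5
1/(-28204/(k(7) - 143*109) + f(146)) = 1/(-28204/(2*7 - 143*109) + (⅕)*146) = 1/(-28204/(14 - 15587) + 146/5) = 1/(-28204/(-15573) + 146/5) = 1/(-28204*(-1/15573) + 146/5) = 1/(28204/15573 + 146/5) = 1/(2414678/77865) = 77865/2414678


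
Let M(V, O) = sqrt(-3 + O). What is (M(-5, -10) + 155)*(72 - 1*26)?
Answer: 7130 + 46*I*sqrt(13) ≈ 7130.0 + 165.86*I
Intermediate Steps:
(M(-5, -10) + 155)*(72 - 1*26) = (sqrt(-3 - 10) + 155)*(72 - 1*26) = (sqrt(-13) + 155)*(72 - 26) = (I*sqrt(13) + 155)*46 = (155 + I*sqrt(13))*46 = 7130 + 46*I*sqrt(13)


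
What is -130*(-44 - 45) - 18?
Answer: 11552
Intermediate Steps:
-130*(-44 - 45) - 18 = -130*(-89) - 18 = 11570 - 18 = 11552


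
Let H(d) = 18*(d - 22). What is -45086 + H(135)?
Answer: -43052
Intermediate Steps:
H(d) = -396 + 18*d (H(d) = 18*(-22 + d) = -396 + 18*d)
-45086 + H(135) = -45086 + (-396 + 18*135) = -45086 + (-396 + 2430) = -45086 + 2034 = -43052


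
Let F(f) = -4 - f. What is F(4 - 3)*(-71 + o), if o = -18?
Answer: 445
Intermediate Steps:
F(4 - 3)*(-71 + o) = (-4 - (4 - 3))*(-71 - 18) = (-4 - 1*1)*(-89) = (-4 - 1)*(-89) = -5*(-89) = 445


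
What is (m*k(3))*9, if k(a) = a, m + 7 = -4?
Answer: -297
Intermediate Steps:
m = -11 (m = -7 - 4 = -11)
(m*k(3))*9 = -11*3*9 = -33*9 = -297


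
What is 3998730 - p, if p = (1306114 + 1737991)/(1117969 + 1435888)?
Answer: 10212181557505/2553857 ≈ 3.9987e+6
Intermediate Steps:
p = 3044105/2553857 ≈ 1.1920
3998730 - p = 3998730 - 1*3044105/2553857 = 3998730 - 3044105/2553857 = 10212181557505/2553857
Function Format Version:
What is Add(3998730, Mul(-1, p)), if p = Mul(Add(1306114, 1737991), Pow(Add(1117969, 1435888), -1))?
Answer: Rational(10212181557505, 2553857) ≈ 3.9987e+6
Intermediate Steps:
p = Rational(3044105, 2553857) (p = Mul(3044105, Pow(2553857, -1)) = Mul(3044105, Rational(1, 2553857)) = Rational(3044105, 2553857) ≈ 1.1920)
Add(3998730, Mul(-1, p)) = Add(3998730, Mul(-1, Rational(3044105, 2553857))) = Add(3998730, Rational(-3044105, 2553857)) = Rational(10212181557505, 2553857)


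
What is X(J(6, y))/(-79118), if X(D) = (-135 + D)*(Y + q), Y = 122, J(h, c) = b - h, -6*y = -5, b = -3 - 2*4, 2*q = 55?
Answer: 874/3043 ≈ 0.28722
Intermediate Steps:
q = 55/2 (q = (1/2)*55 = 55/2 ≈ 27.500)
b = -11 (b = -3 - 8 = -11)
y = 5/6 (y = -1/6*(-5) = 5/6 ≈ 0.83333)
J(h, c) = -11 - h
X(D) = -40365/2 + 299*D/2 (X(D) = (-135 + D)*(122 + 55/2) = (-135 + D)*(299/2) = -40365/2 + 299*D/2)
X(J(6, y))/(-79118) = (-40365/2 + 299*(-11 - 1*6)/2)/(-79118) = (-40365/2 + 299*(-11 - 6)/2)*(-1/79118) = (-40365/2 + (299/2)*(-17))*(-1/79118) = (-40365/2 - 5083/2)*(-1/79118) = -22724*(-1/79118) = 874/3043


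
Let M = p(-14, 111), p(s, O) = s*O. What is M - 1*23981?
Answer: -25535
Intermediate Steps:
p(s, O) = O*s
M = -1554 (M = 111*(-14) = -1554)
M - 1*23981 = -1554 - 1*23981 = -1554 - 23981 = -25535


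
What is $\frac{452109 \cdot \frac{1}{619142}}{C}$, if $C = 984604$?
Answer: $\frac{452109}{609609689768} \approx 7.4164 \cdot 10^{-7}$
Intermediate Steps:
$\frac{452109 \cdot \frac{1}{619142}}{C} = \frac{452109 \cdot \frac{1}{619142}}{984604} = 452109 \cdot \frac{1}{619142} \cdot \frac{1}{984604} = \frac{452109}{619142} \cdot \frac{1}{984604} = \frac{452109}{609609689768}$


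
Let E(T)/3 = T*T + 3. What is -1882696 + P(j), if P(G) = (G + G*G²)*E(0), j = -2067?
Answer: -79483014166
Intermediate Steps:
E(T) = 9 + 3*T² (E(T) = 3*(T*T + 3) = 3*(T² + 3) = 3*(3 + T²) = 9 + 3*T²)
P(G) = 9*G + 9*G³ (P(G) = (G + G*G²)*(9 + 3*0²) = (G + G³)*(9 + 3*0) = (G + G³)*(9 + 0) = (G + G³)*9 = 9*G + 9*G³)
-1882696 + P(j) = -1882696 + 9*(-2067)*(1 + (-2067)²) = -1882696 + 9*(-2067)*(1 + 4272489) = -1882696 + 9*(-2067)*4272490 = -1882696 - 79481131470 = -79483014166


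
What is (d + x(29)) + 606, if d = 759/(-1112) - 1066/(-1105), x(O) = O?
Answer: 60046869/94520 ≈ 635.28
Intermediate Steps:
d = 26669/94520 (d = 759*(-1/1112) - 1066*(-1/1105) = -759/1112 + 82/85 = 26669/94520 ≈ 0.28215)
(d + x(29)) + 606 = (26669/94520 + 29) + 606 = 2767749/94520 + 606 = 60046869/94520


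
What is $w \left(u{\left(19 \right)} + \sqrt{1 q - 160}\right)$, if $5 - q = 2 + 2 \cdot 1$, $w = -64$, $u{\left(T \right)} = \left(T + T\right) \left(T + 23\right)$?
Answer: $-102144 - 64 i \sqrt{159} \approx -1.0214 \cdot 10^{5} - 807.01 i$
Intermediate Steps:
$u{\left(T \right)} = 2 T \left(23 + T\right)$
$q = 1$ ($q = 5 - \left(2 + 2 \cdot 1\right) = 5 - \left(2 + 2\right) = 5 - 4 = 1$)
$w \left(u{\left(19 \right)} + \sqrt{1 q - 160}\right) = - 64 \left(2 \cdot 19 \left(23 + 19\right) + \sqrt{1 \cdot 1 - 160}\right) = - 64 \left(2 \cdot 19 \cdot 42 + \sqrt{1 - 160}\right) = - 64 \left(1596 + \sqrt{-159}\right) = - 64 \left(1596 + i \sqrt{159}\right) = -102144 - 64 i \sqrt{159}$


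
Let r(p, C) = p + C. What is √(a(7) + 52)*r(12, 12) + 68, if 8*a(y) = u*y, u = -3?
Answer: 68 + 6*√790 ≈ 236.64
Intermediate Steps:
r(p, C) = C + p
a(y) = -3*y/8 (a(y) = (-3*y)/8 = -3*y/8)
√(a(7) + 52)*r(12, 12) + 68 = √(-3/8*7 + 52)*(12 + 12) + 68 = √(-21/8 + 52)*24 + 68 = √(395/8)*24 + 68 = (√790/4)*24 + 68 = 6*√790 + 68 = 68 + 6*√790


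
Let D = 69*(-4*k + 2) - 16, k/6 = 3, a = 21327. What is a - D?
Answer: 26173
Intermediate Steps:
k = 18 (k = 6*3 = 18)
D = -4846 (D = 69*(-4*18 + 2) - 16 = 69*(-72 + 2) - 16 = 69*(-70) - 16 = -4830 - 16 = -4846)
a - D = 21327 - 1*(-4846) = 21327 + 4846 = 26173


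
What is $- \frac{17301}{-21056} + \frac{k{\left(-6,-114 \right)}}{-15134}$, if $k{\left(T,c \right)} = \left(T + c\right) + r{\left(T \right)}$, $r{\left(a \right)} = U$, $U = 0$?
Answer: $\frac{401763}{484288} \approx 0.8296$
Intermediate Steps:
$r{\left(a \right)} = 0$
$k{\left(T,c \right)} = T + c$ ($k{\left(T,c \right)} = \left(T + c\right) + 0 = T + c$)
$- \frac{17301}{-21056} + \frac{k{\left(-6,-114 \right)}}{-15134} = - \frac{17301}{-21056} + \frac{-6 - 114}{-15134} = \left(-17301\right) \left(- \frac{1}{21056}\right) - - \frac{60}{7567} = \frac{17301}{21056} + \frac{60}{7567} = \frac{401763}{484288}$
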